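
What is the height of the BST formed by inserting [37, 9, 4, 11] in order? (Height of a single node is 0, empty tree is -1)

Insertion order: [37, 9, 4, 11]
Tree (level-order array): [37, 9, None, 4, 11]
Compute height bottom-up (empty subtree = -1):
  height(4) = 1 + max(-1, -1) = 0
  height(11) = 1 + max(-1, -1) = 0
  height(9) = 1 + max(0, 0) = 1
  height(37) = 1 + max(1, -1) = 2
Height = 2


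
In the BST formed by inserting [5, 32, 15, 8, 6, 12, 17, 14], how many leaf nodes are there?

Tree built from: [5, 32, 15, 8, 6, 12, 17, 14]
Tree (level-order array): [5, None, 32, 15, None, 8, 17, 6, 12, None, None, None, None, None, 14]
Rule: A leaf has 0 children.
Per-node child counts:
  node 5: 1 child(ren)
  node 32: 1 child(ren)
  node 15: 2 child(ren)
  node 8: 2 child(ren)
  node 6: 0 child(ren)
  node 12: 1 child(ren)
  node 14: 0 child(ren)
  node 17: 0 child(ren)
Matching nodes: [6, 14, 17]
Count of leaf nodes: 3


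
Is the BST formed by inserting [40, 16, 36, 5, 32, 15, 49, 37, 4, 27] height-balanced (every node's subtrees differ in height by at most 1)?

Tree (level-order array): [40, 16, 49, 5, 36, None, None, 4, 15, 32, 37, None, None, None, None, 27]
Definition: a tree is height-balanced if, at every node, |h(left) - h(right)| <= 1 (empty subtree has height -1).
Bottom-up per-node check:
  node 4: h_left=-1, h_right=-1, diff=0 [OK], height=0
  node 15: h_left=-1, h_right=-1, diff=0 [OK], height=0
  node 5: h_left=0, h_right=0, diff=0 [OK], height=1
  node 27: h_left=-1, h_right=-1, diff=0 [OK], height=0
  node 32: h_left=0, h_right=-1, diff=1 [OK], height=1
  node 37: h_left=-1, h_right=-1, diff=0 [OK], height=0
  node 36: h_left=1, h_right=0, diff=1 [OK], height=2
  node 16: h_left=1, h_right=2, diff=1 [OK], height=3
  node 49: h_left=-1, h_right=-1, diff=0 [OK], height=0
  node 40: h_left=3, h_right=0, diff=3 [FAIL (|3-0|=3 > 1)], height=4
Node 40 violates the condition: |3 - 0| = 3 > 1.
Result: Not balanced


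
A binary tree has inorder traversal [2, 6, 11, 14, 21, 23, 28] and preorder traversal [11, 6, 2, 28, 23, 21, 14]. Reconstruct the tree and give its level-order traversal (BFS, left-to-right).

Inorder:  [2, 6, 11, 14, 21, 23, 28]
Preorder: [11, 6, 2, 28, 23, 21, 14]
Algorithm: preorder visits root first, so consume preorder in order;
for each root, split the current inorder slice at that value into
left-subtree inorder and right-subtree inorder, then recurse.
Recursive splits:
  root=11; inorder splits into left=[2, 6], right=[14, 21, 23, 28]
  root=6; inorder splits into left=[2], right=[]
  root=2; inorder splits into left=[], right=[]
  root=28; inorder splits into left=[14, 21, 23], right=[]
  root=23; inorder splits into left=[14, 21], right=[]
  root=21; inorder splits into left=[14], right=[]
  root=14; inorder splits into left=[], right=[]
Reconstructed level-order: [11, 6, 28, 2, 23, 21, 14]


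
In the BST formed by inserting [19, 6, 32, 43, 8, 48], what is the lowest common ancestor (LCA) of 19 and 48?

Tree insertion order: [19, 6, 32, 43, 8, 48]
Tree (level-order array): [19, 6, 32, None, 8, None, 43, None, None, None, 48]
In a BST, the LCA of p=19, q=48 is the first node v on the
root-to-leaf path with p <= v <= q (go left if both < v, right if both > v).
Walk from root:
  at 19: 19 <= 19 <= 48, this is the LCA
LCA = 19


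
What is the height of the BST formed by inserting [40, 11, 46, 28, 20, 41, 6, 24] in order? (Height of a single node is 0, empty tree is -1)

Insertion order: [40, 11, 46, 28, 20, 41, 6, 24]
Tree (level-order array): [40, 11, 46, 6, 28, 41, None, None, None, 20, None, None, None, None, 24]
Compute height bottom-up (empty subtree = -1):
  height(6) = 1 + max(-1, -1) = 0
  height(24) = 1 + max(-1, -1) = 0
  height(20) = 1 + max(-1, 0) = 1
  height(28) = 1 + max(1, -1) = 2
  height(11) = 1 + max(0, 2) = 3
  height(41) = 1 + max(-1, -1) = 0
  height(46) = 1 + max(0, -1) = 1
  height(40) = 1 + max(3, 1) = 4
Height = 4


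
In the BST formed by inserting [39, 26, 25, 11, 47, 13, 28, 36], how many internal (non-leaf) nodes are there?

Tree built from: [39, 26, 25, 11, 47, 13, 28, 36]
Tree (level-order array): [39, 26, 47, 25, 28, None, None, 11, None, None, 36, None, 13]
Rule: An internal node has at least one child.
Per-node child counts:
  node 39: 2 child(ren)
  node 26: 2 child(ren)
  node 25: 1 child(ren)
  node 11: 1 child(ren)
  node 13: 0 child(ren)
  node 28: 1 child(ren)
  node 36: 0 child(ren)
  node 47: 0 child(ren)
Matching nodes: [39, 26, 25, 11, 28]
Count of internal (non-leaf) nodes: 5


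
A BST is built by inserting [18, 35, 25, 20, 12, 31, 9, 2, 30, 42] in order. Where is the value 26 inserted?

Starting tree (level order): [18, 12, 35, 9, None, 25, 42, 2, None, 20, 31, None, None, None, None, None, None, 30]
Insertion path: 18 -> 35 -> 25 -> 31 -> 30
Result: insert 26 as left child of 30
Final tree (level order): [18, 12, 35, 9, None, 25, 42, 2, None, 20, 31, None, None, None, None, None, None, 30, None, 26]


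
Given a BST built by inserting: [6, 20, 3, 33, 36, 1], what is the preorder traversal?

Tree insertion order: [6, 20, 3, 33, 36, 1]
Tree (level-order array): [6, 3, 20, 1, None, None, 33, None, None, None, 36]
Preorder traversal: [6, 3, 1, 20, 33, 36]


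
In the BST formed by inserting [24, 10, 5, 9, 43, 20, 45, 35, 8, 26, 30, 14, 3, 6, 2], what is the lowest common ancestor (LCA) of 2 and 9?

Tree insertion order: [24, 10, 5, 9, 43, 20, 45, 35, 8, 26, 30, 14, 3, 6, 2]
Tree (level-order array): [24, 10, 43, 5, 20, 35, 45, 3, 9, 14, None, 26, None, None, None, 2, None, 8, None, None, None, None, 30, None, None, 6]
In a BST, the LCA of p=2, q=9 is the first node v on the
root-to-leaf path with p <= v <= q (go left if both < v, right if both > v).
Walk from root:
  at 24: both 2 and 9 < 24, go left
  at 10: both 2 and 9 < 10, go left
  at 5: 2 <= 5 <= 9, this is the LCA
LCA = 5


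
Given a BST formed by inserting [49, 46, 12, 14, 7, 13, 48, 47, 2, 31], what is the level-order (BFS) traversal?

Tree insertion order: [49, 46, 12, 14, 7, 13, 48, 47, 2, 31]
Tree (level-order array): [49, 46, None, 12, 48, 7, 14, 47, None, 2, None, 13, 31]
BFS from the root, enqueuing left then right child of each popped node:
  queue [49] -> pop 49, enqueue [46], visited so far: [49]
  queue [46] -> pop 46, enqueue [12, 48], visited so far: [49, 46]
  queue [12, 48] -> pop 12, enqueue [7, 14], visited so far: [49, 46, 12]
  queue [48, 7, 14] -> pop 48, enqueue [47], visited so far: [49, 46, 12, 48]
  queue [7, 14, 47] -> pop 7, enqueue [2], visited so far: [49, 46, 12, 48, 7]
  queue [14, 47, 2] -> pop 14, enqueue [13, 31], visited so far: [49, 46, 12, 48, 7, 14]
  queue [47, 2, 13, 31] -> pop 47, enqueue [none], visited so far: [49, 46, 12, 48, 7, 14, 47]
  queue [2, 13, 31] -> pop 2, enqueue [none], visited so far: [49, 46, 12, 48, 7, 14, 47, 2]
  queue [13, 31] -> pop 13, enqueue [none], visited so far: [49, 46, 12, 48, 7, 14, 47, 2, 13]
  queue [31] -> pop 31, enqueue [none], visited so far: [49, 46, 12, 48, 7, 14, 47, 2, 13, 31]
Result: [49, 46, 12, 48, 7, 14, 47, 2, 13, 31]


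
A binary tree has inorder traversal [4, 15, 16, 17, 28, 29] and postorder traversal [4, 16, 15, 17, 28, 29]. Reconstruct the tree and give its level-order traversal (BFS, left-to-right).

Inorder:   [4, 15, 16, 17, 28, 29]
Postorder: [4, 16, 15, 17, 28, 29]
Algorithm: postorder visits root last, so walk postorder right-to-left;
each value is the root of the current inorder slice — split it at that
value, recurse on the right subtree first, then the left.
Recursive splits:
  root=29; inorder splits into left=[4, 15, 16, 17, 28], right=[]
  root=28; inorder splits into left=[4, 15, 16, 17], right=[]
  root=17; inorder splits into left=[4, 15, 16], right=[]
  root=15; inorder splits into left=[4], right=[16]
  root=16; inorder splits into left=[], right=[]
  root=4; inorder splits into left=[], right=[]
Reconstructed level-order: [29, 28, 17, 15, 4, 16]


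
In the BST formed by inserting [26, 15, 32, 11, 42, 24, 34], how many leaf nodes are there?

Tree built from: [26, 15, 32, 11, 42, 24, 34]
Tree (level-order array): [26, 15, 32, 11, 24, None, 42, None, None, None, None, 34]
Rule: A leaf has 0 children.
Per-node child counts:
  node 26: 2 child(ren)
  node 15: 2 child(ren)
  node 11: 0 child(ren)
  node 24: 0 child(ren)
  node 32: 1 child(ren)
  node 42: 1 child(ren)
  node 34: 0 child(ren)
Matching nodes: [11, 24, 34]
Count of leaf nodes: 3


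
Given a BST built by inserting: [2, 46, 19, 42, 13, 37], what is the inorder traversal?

Tree insertion order: [2, 46, 19, 42, 13, 37]
Tree (level-order array): [2, None, 46, 19, None, 13, 42, None, None, 37]
Inorder traversal: [2, 13, 19, 37, 42, 46]


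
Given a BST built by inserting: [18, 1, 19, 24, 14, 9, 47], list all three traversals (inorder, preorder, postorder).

Tree insertion order: [18, 1, 19, 24, 14, 9, 47]
Tree (level-order array): [18, 1, 19, None, 14, None, 24, 9, None, None, 47]
Inorder (L, root, R): [1, 9, 14, 18, 19, 24, 47]
Preorder (root, L, R): [18, 1, 14, 9, 19, 24, 47]
Postorder (L, R, root): [9, 14, 1, 47, 24, 19, 18]


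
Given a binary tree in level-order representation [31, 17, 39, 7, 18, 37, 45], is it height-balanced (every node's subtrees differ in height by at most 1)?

Tree (level-order array): [31, 17, 39, 7, 18, 37, 45]
Definition: a tree is height-balanced if, at every node, |h(left) - h(right)| <= 1 (empty subtree has height -1).
Bottom-up per-node check:
  node 7: h_left=-1, h_right=-1, diff=0 [OK], height=0
  node 18: h_left=-1, h_right=-1, diff=0 [OK], height=0
  node 17: h_left=0, h_right=0, diff=0 [OK], height=1
  node 37: h_left=-1, h_right=-1, diff=0 [OK], height=0
  node 45: h_left=-1, h_right=-1, diff=0 [OK], height=0
  node 39: h_left=0, h_right=0, diff=0 [OK], height=1
  node 31: h_left=1, h_right=1, diff=0 [OK], height=2
All nodes satisfy the balance condition.
Result: Balanced


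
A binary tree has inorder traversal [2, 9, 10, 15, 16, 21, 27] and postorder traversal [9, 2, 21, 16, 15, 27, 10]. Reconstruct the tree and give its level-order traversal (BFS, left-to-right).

Inorder:   [2, 9, 10, 15, 16, 21, 27]
Postorder: [9, 2, 21, 16, 15, 27, 10]
Algorithm: postorder visits root last, so walk postorder right-to-left;
each value is the root of the current inorder slice — split it at that
value, recurse on the right subtree first, then the left.
Recursive splits:
  root=10; inorder splits into left=[2, 9], right=[15, 16, 21, 27]
  root=27; inorder splits into left=[15, 16, 21], right=[]
  root=15; inorder splits into left=[], right=[16, 21]
  root=16; inorder splits into left=[], right=[21]
  root=21; inorder splits into left=[], right=[]
  root=2; inorder splits into left=[], right=[9]
  root=9; inorder splits into left=[], right=[]
Reconstructed level-order: [10, 2, 27, 9, 15, 16, 21]


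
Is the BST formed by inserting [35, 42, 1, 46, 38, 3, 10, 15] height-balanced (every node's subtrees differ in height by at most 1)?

Tree (level-order array): [35, 1, 42, None, 3, 38, 46, None, 10, None, None, None, None, None, 15]
Definition: a tree is height-balanced if, at every node, |h(left) - h(right)| <= 1 (empty subtree has height -1).
Bottom-up per-node check:
  node 15: h_left=-1, h_right=-1, diff=0 [OK], height=0
  node 10: h_left=-1, h_right=0, diff=1 [OK], height=1
  node 3: h_left=-1, h_right=1, diff=2 [FAIL (|-1-1|=2 > 1)], height=2
  node 1: h_left=-1, h_right=2, diff=3 [FAIL (|-1-2|=3 > 1)], height=3
  node 38: h_left=-1, h_right=-1, diff=0 [OK], height=0
  node 46: h_left=-1, h_right=-1, diff=0 [OK], height=0
  node 42: h_left=0, h_right=0, diff=0 [OK], height=1
  node 35: h_left=3, h_right=1, diff=2 [FAIL (|3-1|=2 > 1)], height=4
Node 3 violates the condition: |-1 - 1| = 2 > 1.
Result: Not balanced


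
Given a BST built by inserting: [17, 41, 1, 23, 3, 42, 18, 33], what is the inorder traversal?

Tree insertion order: [17, 41, 1, 23, 3, 42, 18, 33]
Tree (level-order array): [17, 1, 41, None, 3, 23, 42, None, None, 18, 33]
Inorder traversal: [1, 3, 17, 18, 23, 33, 41, 42]


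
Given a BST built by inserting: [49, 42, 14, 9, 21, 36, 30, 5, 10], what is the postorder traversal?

Tree insertion order: [49, 42, 14, 9, 21, 36, 30, 5, 10]
Tree (level-order array): [49, 42, None, 14, None, 9, 21, 5, 10, None, 36, None, None, None, None, 30]
Postorder traversal: [5, 10, 9, 30, 36, 21, 14, 42, 49]


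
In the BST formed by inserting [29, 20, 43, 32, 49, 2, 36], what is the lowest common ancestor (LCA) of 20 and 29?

Tree insertion order: [29, 20, 43, 32, 49, 2, 36]
Tree (level-order array): [29, 20, 43, 2, None, 32, 49, None, None, None, 36]
In a BST, the LCA of p=20, q=29 is the first node v on the
root-to-leaf path with p <= v <= q (go left if both < v, right if both > v).
Walk from root:
  at 29: 20 <= 29 <= 29, this is the LCA
LCA = 29


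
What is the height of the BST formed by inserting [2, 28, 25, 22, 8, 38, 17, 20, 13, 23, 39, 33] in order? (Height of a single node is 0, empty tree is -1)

Insertion order: [2, 28, 25, 22, 8, 38, 17, 20, 13, 23, 39, 33]
Tree (level-order array): [2, None, 28, 25, 38, 22, None, 33, 39, 8, 23, None, None, None, None, None, 17, None, None, 13, 20]
Compute height bottom-up (empty subtree = -1):
  height(13) = 1 + max(-1, -1) = 0
  height(20) = 1 + max(-1, -1) = 0
  height(17) = 1 + max(0, 0) = 1
  height(8) = 1 + max(-1, 1) = 2
  height(23) = 1 + max(-1, -1) = 0
  height(22) = 1 + max(2, 0) = 3
  height(25) = 1 + max(3, -1) = 4
  height(33) = 1 + max(-1, -1) = 0
  height(39) = 1 + max(-1, -1) = 0
  height(38) = 1 + max(0, 0) = 1
  height(28) = 1 + max(4, 1) = 5
  height(2) = 1 + max(-1, 5) = 6
Height = 6


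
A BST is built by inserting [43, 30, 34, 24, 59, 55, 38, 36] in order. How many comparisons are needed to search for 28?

Search path for 28: 43 -> 30 -> 24
Found: False
Comparisons: 3


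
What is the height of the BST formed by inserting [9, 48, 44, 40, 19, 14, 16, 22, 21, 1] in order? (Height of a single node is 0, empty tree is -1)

Insertion order: [9, 48, 44, 40, 19, 14, 16, 22, 21, 1]
Tree (level-order array): [9, 1, 48, None, None, 44, None, 40, None, 19, None, 14, 22, None, 16, 21]
Compute height bottom-up (empty subtree = -1):
  height(1) = 1 + max(-1, -1) = 0
  height(16) = 1 + max(-1, -1) = 0
  height(14) = 1 + max(-1, 0) = 1
  height(21) = 1 + max(-1, -1) = 0
  height(22) = 1 + max(0, -1) = 1
  height(19) = 1 + max(1, 1) = 2
  height(40) = 1 + max(2, -1) = 3
  height(44) = 1 + max(3, -1) = 4
  height(48) = 1 + max(4, -1) = 5
  height(9) = 1 + max(0, 5) = 6
Height = 6


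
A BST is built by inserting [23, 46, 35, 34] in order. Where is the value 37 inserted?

Starting tree (level order): [23, None, 46, 35, None, 34]
Insertion path: 23 -> 46 -> 35
Result: insert 37 as right child of 35
Final tree (level order): [23, None, 46, 35, None, 34, 37]


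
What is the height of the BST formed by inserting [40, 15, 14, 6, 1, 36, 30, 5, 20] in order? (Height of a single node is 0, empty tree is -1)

Insertion order: [40, 15, 14, 6, 1, 36, 30, 5, 20]
Tree (level-order array): [40, 15, None, 14, 36, 6, None, 30, None, 1, None, 20, None, None, 5]
Compute height bottom-up (empty subtree = -1):
  height(5) = 1 + max(-1, -1) = 0
  height(1) = 1 + max(-1, 0) = 1
  height(6) = 1 + max(1, -1) = 2
  height(14) = 1 + max(2, -1) = 3
  height(20) = 1 + max(-1, -1) = 0
  height(30) = 1 + max(0, -1) = 1
  height(36) = 1 + max(1, -1) = 2
  height(15) = 1 + max(3, 2) = 4
  height(40) = 1 + max(4, -1) = 5
Height = 5


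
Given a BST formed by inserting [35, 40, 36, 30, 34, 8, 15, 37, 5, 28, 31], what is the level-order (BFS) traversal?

Tree insertion order: [35, 40, 36, 30, 34, 8, 15, 37, 5, 28, 31]
Tree (level-order array): [35, 30, 40, 8, 34, 36, None, 5, 15, 31, None, None, 37, None, None, None, 28]
BFS from the root, enqueuing left then right child of each popped node:
  queue [35] -> pop 35, enqueue [30, 40], visited so far: [35]
  queue [30, 40] -> pop 30, enqueue [8, 34], visited so far: [35, 30]
  queue [40, 8, 34] -> pop 40, enqueue [36], visited so far: [35, 30, 40]
  queue [8, 34, 36] -> pop 8, enqueue [5, 15], visited so far: [35, 30, 40, 8]
  queue [34, 36, 5, 15] -> pop 34, enqueue [31], visited so far: [35, 30, 40, 8, 34]
  queue [36, 5, 15, 31] -> pop 36, enqueue [37], visited so far: [35, 30, 40, 8, 34, 36]
  queue [5, 15, 31, 37] -> pop 5, enqueue [none], visited so far: [35, 30, 40, 8, 34, 36, 5]
  queue [15, 31, 37] -> pop 15, enqueue [28], visited so far: [35, 30, 40, 8, 34, 36, 5, 15]
  queue [31, 37, 28] -> pop 31, enqueue [none], visited so far: [35, 30, 40, 8, 34, 36, 5, 15, 31]
  queue [37, 28] -> pop 37, enqueue [none], visited so far: [35, 30, 40, 8, 34, 36, 5, 15, 31, 37]
  queue [28] -> pop 28, enqueue [none], visited so far: [35, 30, 40, 8, 34, 36, 5, 15, 31, 37, 28]
Result: [35, 30, 40, 8, 34, 36, 5, 15, 31, 37, 28]


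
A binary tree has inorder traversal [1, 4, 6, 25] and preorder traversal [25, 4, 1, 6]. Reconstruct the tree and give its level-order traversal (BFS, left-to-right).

Inorder:  [1, 4, 6, 25]
Preorder: [25, 4, 1, 6]
Algorithm: preorder visits root first, so consume preorder in order;
for each root, split the current inorder slice at that value into
left-subtree inorder and right-subtree inorder, then recurse.
Recursive splits:
  root=25; inorder splits into left=[1, 4, 6], right=[]
  root=4; inorder splits into left=[1], right=[6]
  root=1; inorder splits into left=[], right=[]
  root=6; inorder splits into left=[], right=[]
Reconstructed level-order: [25, 4, 1, 6]


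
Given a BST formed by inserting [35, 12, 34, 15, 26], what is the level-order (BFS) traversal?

Tree insertion order: [35, 12, 34, 15, 26]
Tree (level-order array): [35, 12, None, None, 34, 15, None, None, 26]
BFS from the root, enqueuing left then right child of each popped node:
  queue [35] -> pop 35, enqueue [12], visited so far: [35]
  queue [12] -> pop 12, enqueue [34], visited so far: [35, 12]
  queue [34] -> pop 34, enqueue [15], visited so far: [35, 12, 34]
  queue [15] -> pop 15, enqueue [26], visited so far: [35, 12, 34, 15]
  queue [26] -> pop 26, enqueue [none], visited so far: [35, 12, 34, 15, 26]
Result: [35, 12, 34, 15, 26]


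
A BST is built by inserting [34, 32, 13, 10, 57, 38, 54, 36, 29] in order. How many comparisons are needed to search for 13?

Search path for 13: 34 -> 32 -> 13
Found: True
Comparisons: 3


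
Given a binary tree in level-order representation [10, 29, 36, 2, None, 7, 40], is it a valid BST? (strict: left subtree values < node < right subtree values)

Level-order array: [10, 29, 36, 2, None, 7, 40]
Validate using subtree bounds (lo, hi): at each node, require lo < value < hi,
then recurse left with hi=value and right with lo=value.
Preorder trace (stopping at first violation):
  at node 10 with bounds (-inf, +inf): OK
  at node 29 with bounds (-inf, 10): VIOLATION
Node 29 violates its bound: not (-inf < 29 < 10).
Result: Not a valid BST


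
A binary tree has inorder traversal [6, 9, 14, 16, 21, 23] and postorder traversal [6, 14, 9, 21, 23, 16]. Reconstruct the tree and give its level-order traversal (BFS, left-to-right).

Inorder:   [6, 9, 14, 16, 21, 23]
Postorder: [6, 14, 9, 21, 23, 16]
Algorithm: postorder visits root last, so walk postorder right-to-left;
each value is the root of the current inorder slice — split it at that
value, recurse on the right subtree first, then the left.
Recursive splits:
  root=16; inorder splits into left=[6, 9, 14], right=[21, 23]
  root=23; inorder splits into left=[21], right=[]
  root=21; inorder splits into left=[], right=[]
  root=9; inorder splits into left=[6], right=[14]
  root=14; inorder splits into left=[], right=[]
  root=6; inorder splits into left=[], right=[]
Reconstructed level-order: [16, 9, 23, 6, 14, 21]


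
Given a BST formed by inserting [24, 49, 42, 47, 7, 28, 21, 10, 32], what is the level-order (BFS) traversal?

Tree insertion order: [24, 49, 42, 47, 7, 28, 21, 10, 32]
Tree (level-order array): [24, 7, 49, None, 21, 42, None, 10, None, 28, 47, None, None, None, 32]
BFS from the root, enqueuing left then right child of each popped node:
  queue [24] -> pop 24, enqueue [7, 49], visited so far: [24]
  queue [7, 49] -> pop 7, enqueue [21], visited so far: [24, 7]
  queue [49, 21] -> pop 49, enqueue [42], visited so far: [24, 7, 49]
  queue [21, 42] -> pop 21, enqueue [10], visited so far: [24, 7, 49, 21]
  queue [42, 10] -> pop 42, enqueue [28, 47], visited so far: [24, 7, 49, 21, 42]
  queue [10, 28, 47] -> pop 10, enqueue [none], visited so far: [24, 7, 49, 21, 42, 10]
  queue [28, 47] -> pop 28, enqueue [32], visited so far: [24, 7, 49, 21, 42, 10, 28]
  queue [47, 32] -> pop 47, enqueue [none], visited so far: [24, 7, 49, 21, 42, 10, 28, 47]
  queue [32] -> pop 32, enqueue [none], visited so far: [24, 7, 49, 21, 42, 10, 28, 47, 32]
Result: [24, 7, 49, 21, 42, 10, 28, 47, 32]


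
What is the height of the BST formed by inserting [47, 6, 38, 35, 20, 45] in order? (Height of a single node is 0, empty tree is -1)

Insertion order: [47, 6, 38, 35, 20, 45]
Tree (level-order array): [47, 6, None, None, 38, 35, 45, 20]
Compute height bottom-up (empty subtree = -1):
  height(20) = 1 + max(-1, -1) = 0
  height(35) = 1 + max(0, -1) = 1
  height(45) = 1 + max(-1, -1) = 0
  height(38) = 1 + max(1, 0) = 2
  height(6) = 1 + max(-1, 2) = 3
  height(47) = 1 + max(3, -1) = 4
Height = 4


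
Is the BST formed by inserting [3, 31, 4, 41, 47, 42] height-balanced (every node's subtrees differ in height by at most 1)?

Tree (level-order array): [3, None, 31, 4, 41, None, None, None, 47, 42]
Definition: a tree is height-balanced if, at every node, |h(left) - h(right)| <= 1 (empty subtree has height -1).
Bottom-up per-node check:
  node 4: h_left=-1, h_right=-1, diff=0 [OK], height=0
  node 42: h_left=-1, h_right=-1, diff=0 [OK], height=0
  node 47: h_left=0, h_right=-1, diff=1 [OK], height=1
  node 41: h_left=-1, h_right=1, diff=2 [FAIL (|-1-1|=2 > 1)], height=2
  node 31: h_left=0, h_right=2, diff=2 [FAIL (|0-2|=2 > 1)], height=3
  node 3: h_left=-1, h_right=3, diff=4 [FAIL (|-1-3|=4 > 1)], height=4
Node 41 violates the condition: |-1 - 1| = 2 > 1.
Result: Not balanced


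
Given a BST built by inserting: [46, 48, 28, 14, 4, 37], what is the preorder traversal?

Tree insertion order: [46, 48, 28, 14, 4, 37]
Tree (level-order array): [46, 28, 48, 14, 37, None, None, 4]
Preorder traversal: [46, 28, 14, 4, 37, 48]


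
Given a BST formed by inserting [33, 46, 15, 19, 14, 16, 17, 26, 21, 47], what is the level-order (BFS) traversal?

Tree insertion order: [33, 46, 15, 19, 14, 16, 17, 26, 21, 47]
Tree (level-order array): [33, 15, 46, 14, 19, None, 47, None, None, 16, 26, None, None, None, 17, 21]
BFS from the root, enqueuing left then right child of each popped node:
  queue [33] -> pop 33, enqueue [15, 46], visited so far: [33]
  queue [15, 46] -> pop 15, enqueue [14, 19], visited so far: [33, 15]
  queue [46, 14, 19] -> pop 46, enqueue [47], visited so far: [33, 15, 46]
  queue [14, 19, 47] -> pop 14, enqueue [none], visited so far: [33, 15, 46, 14]
  queue [19, 47] -> pop 19, enqueue [16, 26], visited so far: [33, 15, 46, 14, 19]
  queue [47, 16, 26] -> pop 47, enqueue [none], visited so far: [33, 15, 46, 14, 19, 47]
  queue [16, 26] -> pop 16, enqueue [17], visited so far: [33, 15, 46, 14, 19, 47, 16]
  queue [26, 17] -> pop 26, enqueue [21], visited so far: [33, 15, 46, 14, 19, 47, 16, 26]
  queue [17, 21] -> pop 17, enqueue [none], visited so far: [33, 15, 46, 14, 19, 47, 16, 26, 17]
  queue [21] -> pop 21, enqueue [none], visited so far: [33, 15, 46, 14, 19, 47, 16, 26, 17, 21]
Result: [33, 15, 46, 14, 19, 47, 16, 26, 17, 21]


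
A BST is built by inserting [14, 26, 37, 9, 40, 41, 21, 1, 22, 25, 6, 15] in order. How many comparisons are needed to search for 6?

Search path for 6: 14 -> 9 -> 1 -> 6
Found: True
Comparisons: 4


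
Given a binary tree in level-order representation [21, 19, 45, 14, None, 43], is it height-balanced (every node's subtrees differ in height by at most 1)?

Tree (level-order array): [21, 19, 45, 14, None, 43]
Definition: a tree is height-balanced if, at every node, |h(left) - h(right)| <= 1 (empty subtree has height -1).
Bottom-up per-node check:
  node 14: h_left=-1, h_right=-1, diff=0 [OK], height=0
  node 19: h_left=0, h_right=-1, diff=1 [OK], height=1
  node 43: h_left=-1, h_right=-1, diff=0 [OK], height=0
  node 45: h_left=0, h_right=-1, diff=1 [OK], height=1
  node 21: h_left=1, h_right=1, diff=0 [OK], height=2
All nodes satisfy the balance condition.
Result: Balanced


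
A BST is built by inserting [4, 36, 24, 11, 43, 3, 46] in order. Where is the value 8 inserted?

Starting tree (level order): [4, 3, 36, None, None, 24, 43, 11, None, None, 46]
Insertion path: 4 -> 36 -> 24 -> 11
Result: insert 8 as left child of 11
Final tree (level order): [4, 3, 36, None, None, 24, 43, 11, None, None, 46, 8]


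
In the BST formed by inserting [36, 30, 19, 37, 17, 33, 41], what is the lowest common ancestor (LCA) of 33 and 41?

Tree insertion order: [36, 30, 19, 37, 17, 33, 41]
Tree (level-order array): [36, 30, 37, 19, 33, None, 41, 17]
In a BST, the LCA of p=33, q=41 is the first node v on the
root-to-leaf path with p <= v <= q (go left if both < v, right if both > v).
Walk from root:
  at 36: 33 <= 36 <= 41, this is the LCA
LCA = 36


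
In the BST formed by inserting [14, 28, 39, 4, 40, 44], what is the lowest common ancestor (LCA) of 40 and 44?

Tree insertion order: [14, 28, 39, 4, 40, 44]
Tree (level-order array): [14, 4, 28, None, None, None, 39, None, 40, None, 44]
In a BST, the LCA of p=40, q=44 is the first node v on the
root-to-leaf path with p <= v <= q (go left if both < v, right if both > v).
Walk from root:
  at 14: both 40 and 44 > 14, go right
  at 28: both 40 and 44 > 28, go right
  at 39: both 40 and 44 > 39, go right
  at 40: 40 <= 40 <= 44, this is the LCA
LCA = 40


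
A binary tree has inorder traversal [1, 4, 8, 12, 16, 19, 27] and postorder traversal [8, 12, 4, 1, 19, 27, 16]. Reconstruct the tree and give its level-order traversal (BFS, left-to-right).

Inorder:   [1, 4, 8, 12, 16, 19, 27]
Postorder: [8, 12, 4, 1, 19, 27, 16]
Algorithm: postorder visits root last, so walk postorder right-to-left;
each value is the root of the current inorder slice — split it at that
value, recurse on the right subtree first, then the left.
Recursive splits:
  root=16; inorder splits into left=[1, 4, 8, 12], right=[19, 27]
  root=27; inorder splits into left=[19], right=[]
  root=19; inorder splits into left=[], right=[]
  root=1; inorder splits into left=[], right=[4, 8, 12]
  root=4; inorder splits into left=[], right=[8, 12]
  root=12; inorder splits into left=[8], right=[]
  root=8; inorder splits into left=[], right=[]
Reconstructed level-order: [16, 1, 27, 4, 19, 12, 8]


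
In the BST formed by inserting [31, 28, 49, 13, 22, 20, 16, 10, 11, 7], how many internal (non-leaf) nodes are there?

Tree built from: [31, 28, 49, 13, 22, 20, 16, 10, 11, 7]
Tree (level-order array): [31, 28, 49, 13, None, None, None, 10, 22, 7, 11, 20, None, None, None, None, None, 16]
Rule: An internal node has at least one child.
Per-node child counts:
  node 31: 2 child(ren)
  node 28: 1 child(ren)
  node 13: 2 child(ren)
  node 10: 2 child(ren)
  node 7: 0 child(ren)
  node 11: 0 child(ren)
  node 22: 1 child(ren)
  node 20: 1 child(ren)
  node 16: 0 child(ren)
  node 49: 0 child(ren)
Matching nodes: [31, 28, 13, 10, 22, 20]
Count of internal (non-leaf) nodes: 6


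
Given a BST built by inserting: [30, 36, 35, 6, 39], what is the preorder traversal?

Tree insertion order: [30, 36, 35, 6, 39]
Tree (level-order array): [30, 6, 36, None, None, 35, 39]
Preorder traversal: [30, 6, 36, 35, 39]


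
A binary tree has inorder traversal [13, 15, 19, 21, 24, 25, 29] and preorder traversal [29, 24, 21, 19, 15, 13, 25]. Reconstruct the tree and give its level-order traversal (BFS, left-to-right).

Inorder:  [13, 15, 19, 21, 24, 25, 29]
Preorder: [29, 24, 21, 19, 15, 13, 25]
Algorithm: preorder visits root first, so consume preorder in order;
for each root, split the current inorder slice at that value into
left-subtree inorder and right-subtree inorder, then recurse.
Recursive splits:
  root=29; inorder splits into left=[13, 15, 19, 21, 24, 25], right=[]
  root=24; inorder splits into left=[13, 15, 19, 21], right=[25]
  root=21; inorder splits into left=[13, 15, 19], right=[]
  root=19; inorder splits into left=[13, 15], right=[]
  root=15; inorder splits into left=[13], right=[]
  root=13; inorder splits into left=[], right=[]
  root=25; inorder splits into left=[], right=[]
Reconstructed level-order: [29, 24, 21, 25, 19, 15, 13]


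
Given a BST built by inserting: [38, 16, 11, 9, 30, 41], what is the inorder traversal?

Tree insertion order: [38, 16, 11, 9, 30, 41]
Tree (level-order array): [38, 16, 41, 11, 30, None, None, 9]
Inorder traversal: [9, 11, 16, 30, 38, 41]


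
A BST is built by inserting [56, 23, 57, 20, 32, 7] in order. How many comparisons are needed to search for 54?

Search path for 54: 56 -> 23 -> 32
Found: False
Comparisons: 3


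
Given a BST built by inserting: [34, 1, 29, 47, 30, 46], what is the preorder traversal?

Tree insertion order: [34, 1, 29, 47, 30, 46]
Tree (level-order array): [34, 1, 47, None, 29, 46, None, None, 30]
Preorder traversal: [34, 1, 29, 30, 47, 46]


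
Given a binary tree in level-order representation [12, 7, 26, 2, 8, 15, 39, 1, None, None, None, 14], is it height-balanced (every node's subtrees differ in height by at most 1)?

Tree (level-order array): [12, 7, 26, 2, 8, 15, 39, 1, None, None, None, 14]
Definition: a tree is height-balanced if, at every node, |h(left) - h(right)| <= 1 (empty subtree has height -1).
Bottom-up per-node check:
  node 1: h_left=-1, h_right=-1, diff=0 [OK], height=0
  node 2: h_left=0, h_right=-1, diff=1 [OK], height=1
  node 8: h_left=-1, h_right=-1, diff=0 [OK], height=0
  node 7: h_left=1, h_right=0, diff=1 [OK], height=2
  node 14: h_left=-1, h_right=-1, diff=0 [OK], height=0
  node 15: h_left=0, h_right=-1, diff=1 [OK], height=1
  node 39: h_left=-1, h_right=-1, diff=0 [OK], height=0
  node 26: h_left=1, h_right=0, diff=1 [OK], height=2
  node 12: h_left=2, h_right=2, diff=0 [OK], height=3
All nodes satisfy the balance condition.
Result: Balanced


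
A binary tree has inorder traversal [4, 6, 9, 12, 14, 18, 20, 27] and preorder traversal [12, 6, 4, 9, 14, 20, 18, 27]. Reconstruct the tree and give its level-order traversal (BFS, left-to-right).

Inorder:  [4, 6, 9, 12, 14, 18, 20, 27]
Preorder: [12, 6, 4, 9, 14, 20, 18, 27]
Algorithm: preorder visits root first, so consume preorder in order;
for each root, split the current inorder slice at that value into
left-subtree inorder and right-subtree inorder, then recurse.
Recursive splits:
  root=12; inorder splits into left=[4, 6, 9], right=[14, 18, 20, 27]
  root=6; inorder splits into left=[4], right=[9]
  root=4; inorder splits into left=[], right=[]
  root=9; inorder splits into left=[], right=[]
  root=14; inorder splits into left=[], right=[18, 20, 27]
  root=20; inorder splits into left=[18], right=[27]
  root=18; inorder splits into left=[], right=[]
  root=27; inorder splits into left=[], right=[]
Reconstructed level-order: [12, 6, 14, 4, 9, 20, 18, 27]


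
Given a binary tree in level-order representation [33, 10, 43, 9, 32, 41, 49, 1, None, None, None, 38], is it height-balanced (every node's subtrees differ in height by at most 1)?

Tree (level-order array): [33, 10, 43, 9, 32, 41, 49, 1, None, None, None, 38]
Definition: a tree is height-balanced if, at every node, |h(left) - h(right)| <= 1 (empty subtree has height -1).
Bottom-up per-node check:
  node 1: h_left=-1, h_right=-1, diff=0 [OK], height=0
  node 9: h_left=0, h_right=-1, diff=1 [OK], height=1
  node 32: h_left=-1, h_right=-1, diff=0 [OK], height=0
  node 10: h_left=1, h_right=0, diff=1 [OK], height=2
  node 38: h_left=-1, h_right=-1, diff=0 [OK], height=0
  node 41: h_left=0, h_right=-1, diff=1 [OK], height=1
  node 49: h_left=-1, h_right=-1, diff=0 [OK], height=0
  node 43: h_left=1, h_right=0, diff=1 [OK], height=2
  node 33: h_left=2, h_right=2, diff=0 [OK], height=3
All nodes satisfy the balance condition.
Result: Balanced


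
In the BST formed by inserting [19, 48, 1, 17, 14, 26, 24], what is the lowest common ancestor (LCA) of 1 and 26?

Tree insertion order: [19, 48, 1, 17, 14, 26, 24]
Tree (level-order array): [19, 1, 48, None, 17, 26, None, 14, None, 24]
In a BST, the LCA of p=1, q=26 is the first node v on the
root-to-leaf path with p <= v <= q (go left if both < v, right if both > v).
Walk from root:
  at 19: 1 <= 19 <= 26, this is the LCA
LCA = 19


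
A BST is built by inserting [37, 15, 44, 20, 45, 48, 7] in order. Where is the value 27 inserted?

Starting tree (level order): [37, 15, 44, 7, 20, None, 45, None, None, None, None, None, 48]
Insertion path: 37 -> 15 -> 20
Result: insert 27 as right child of 20
Final tree (level order): [37, 15, 44, 7, 20, None, 45, None, None, None, 27, None, 48]


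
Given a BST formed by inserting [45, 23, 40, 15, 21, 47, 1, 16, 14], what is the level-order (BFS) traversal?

Tree insertion order: [45, 23, 40, 15, 21, 47, 1, 16, 14]
Tree (level-order array): [45, 23, 47, 15, 40, None, None, 1, 21, None, None, None, 14, 16]
BFS from the root, enqueuing left then right child of each popped node:
  queue [45] -> pop 45, enqueue [23, 47], visited so far: [45]
  queue [23, 47] -> pop 23, enqueue [15, 40], visited so far: [45, 23]
  queue [47, 15, 40] -> pop 47, enqueue [none], visited so far: [45, 23, 47]
  queue [15, 40] -> pop 15, enqueue [1, 21], visited so far: [45, 23, 47, 15]
  queue [40, 1, 21] -> pop 40, enqueue [none], visited so far: [45, 23, 47, 15, 40]
  queue [1, 21] -> pop 1, enqueue [14], visited so far: [45, 23, 47, 15, 40, 1]
  queue [21, 14] -> pop 21, enqueue [16], visited so far: [45, 23, 47, 15, 40, 1, 21]
  queue [14, 16] -> pop 14, enqueue [none], visited so far: [45, 23, 47, 15, 40, 1, 21, 14]
  queue [16] -> pop 16, enqueue [none], visited so far: [45, 23, 47, 15, 40, 1, 21, 14, 16]
Result: [45, 23, 47, 15, 40, 1, 21, 14, 16]


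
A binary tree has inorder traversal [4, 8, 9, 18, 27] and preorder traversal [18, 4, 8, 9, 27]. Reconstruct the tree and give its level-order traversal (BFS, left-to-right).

Inorder:  [4, 8, 9, 18, 27]
Preorder: [18, 4, 8, 9, 27]
Algorithm: preorder visits root first, so consume preorder in order;
for each root, split the current inorder slice at that value into
left-subtree inorder and right-subtree inorder, then recurse.
Recursive splits:
  root=18; inorder splits into left=[4, 8, 9], right=[27]
  root=4; inorder splits into left=[], right=[8, 9]
  root=8; inorder splits into left=[], right=[9]
  root=9; inorder splits into left=[], right=[]
  root=27; inorder splits into left=[], right=[]
Reconstructed level-order: [18, 4, 27, 8, 9]


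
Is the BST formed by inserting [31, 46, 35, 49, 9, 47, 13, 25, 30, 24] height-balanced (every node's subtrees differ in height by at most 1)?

Tree (level-order array): [31, 9, 46, None, 13, 35, 49, None, 25, None, None, 47, None, 24, 30]
Definition: a tree is height-balanced if, at every node, |h(left) - h(right)| <= 1 (empty subtree has height -1).
Bottom-up per-node check:
  node 24: h_left=-1, h_right=-1, diff=0 [OK], height=0
  node 30: h_left=-1, h_right=-1, diff=0 [OK], height=0
  node 25: h_left=0, h_right=0, diff=0 [OK], height=1
  node 13: h_left=-1, h_right=1, diff=2 [FAIL (|-1-1|=2 > 1)], height=2
  node 9: h_left=-1, h_right=2, diff=3 [FAIL (|-1-2|=3 > 1)], height=3
  node 35: h_left=-1, h_right=-1, diff=0 [OK], height=0
  node 47: h_left=-1, h_right=-1, diff=0 [OK], height=0
  node 49: h_left=0, h_right=-1, diff=1 [OK], height=1
  node 46: h_left=0, h_right=1, diff=1 [OK], height=2
  node 31: h_left=3, h_right=2, diff=1 [OK], height=4
Node 13 violates the condition: |-1 - 1| = 2 > 1.
Result: Not balanced


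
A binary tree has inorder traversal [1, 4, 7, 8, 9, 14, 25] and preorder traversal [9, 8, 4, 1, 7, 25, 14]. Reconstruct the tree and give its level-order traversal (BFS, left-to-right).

Inorder:  [1, 4, 7, 8, 9, 14, 25]
Preorder: [9, 8, 4, 1, 7, 25, 14]
Algorithm: preorder visits root first, so consume preorder in order;
for each root, split the current inorder slice at that value into
left-subtree inorder and right-subtree inorder, then recurse.
Recursive splits:
  root=9; inorder splits into left=[1, 4, 7, 8], right=[14, 25]
  root=8; inorder splits into left=[1, 4, 7], right=[]
  root=4; inorder splits into left=[1], right=[7]
  root=1; inorder splits into left=[], right=[]
  root=7; inorder splits into left=[], right=[]
  root=25; inorder splits into left=[14], right=[]
  root=14; inorder splits into left=[], right=[]
Reconstructed level-order: [9, 8, 25, 4, 14, 1, 7]


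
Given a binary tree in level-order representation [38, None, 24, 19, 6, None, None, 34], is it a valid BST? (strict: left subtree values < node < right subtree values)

Level-order array: [38, None, 24, 19, 6, None, None, 34]
Validate using subtree bounds (lo, hi): at each node, require lo < value < hi,
then recurse left with hi=value and right with lo=value.
Preorder trace (stopping at first violation):
  at node 38 with bounds (-inf, +inf): OK
  at node 24 with bounds (38, +inf): VIOLATION
Node 24 violates its bound: not (38 < 24 < +inf).
Result: Not a valid BST


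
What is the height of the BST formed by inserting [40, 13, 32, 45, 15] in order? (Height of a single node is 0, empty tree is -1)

Insertion order: [40, 13, 32, 45, 15]
Tree (level-order array): [40, 13, 45, None, 32, None, None, 15]
Compute height bottom-up (empty subtree = -1):
  height(15) = 1 + max(-1, -1) = 0
  height(32) = 1 + max(0, -1) = 1
  height(13) = 1 + max(-1, 1) = 2
  height(45) = 1 + max(-1, -1) = 0
  height(40) = 1 + max(2, 0) = 3
Height = 3


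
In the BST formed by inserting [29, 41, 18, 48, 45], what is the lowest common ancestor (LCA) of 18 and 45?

Tree insertion order: [29, 41, 18, 48, 45]
Tree (level-order array): [29, 18, 41, None, None, None, 48, 45]
In a BST, the LCA of p=18, q=45 is the first node v on the
root-to-leaf path with p <= v <= q (go left if both < v, right if both > v).
Walk from root:
  at 29: 18 <= 29 <= 45, this is the LCA
LCA = 29


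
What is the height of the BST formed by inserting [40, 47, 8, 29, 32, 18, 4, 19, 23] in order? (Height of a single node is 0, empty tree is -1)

Insertion order: [40, 47, 8, 29, 32, 18, 4, 19, 23]
Tree (level-order array): [40, 8, 47, 4, 29, None, None, None, None, 18, 32, None, 19, None, None, None, 23]
Compute height bottom-up (empty subtree = -1):
  height(4) = 1 + max(-1, -1) = 0
  height(23) = 1 + max(-1, -1) = 0
  height(19) = 1 + max(-1, 0) = 1
  height(18) = 1 + max(-1, 1) = 2
  height(32) = 1 + max(-1, -1) = 0
  height(29) = 1 + max(2, 0) = 3
  height(8) = 1 + max(0, 3) = 4
  height(47) = 1 + max(-1, -1) = 0
  height(40) = 1 + max(4, 0) = 5
Height = 5


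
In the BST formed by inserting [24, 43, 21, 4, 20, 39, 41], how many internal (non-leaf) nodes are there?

Tree built from: [24, 43, 21, 4, 20, 39, 41]
Tree (level-order array): [24, 21, 43, 4, None, 39, None, None, 20, None, 41]
Rule: An internal node has at least one child.
Per-node child counts:
  node 24: 2 child(ren)
  node 21: 1 child(ren)
  node 4: 1 child(ren)
  node 20: 0 child(ren)
  node 43: 1 child(ren)
  node 39: 1 child(ren)
  node 41: 0 child(ren)
Matching nodes: [24, 21, 4, 43, 39]
Count of internal (non-leaf) nodes: 5


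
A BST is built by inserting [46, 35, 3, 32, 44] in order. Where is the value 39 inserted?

Starting tree (level order): [46, 35, None, 3, 44, None, 32]
Insertion path: 46 -> 35 -> 44
Result: insert 39 as left child of 44
Final tree (level order): [46, 35, None, 3, 44, None, 32, 39]


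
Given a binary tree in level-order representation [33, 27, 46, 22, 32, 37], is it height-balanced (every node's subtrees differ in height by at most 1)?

Tree (level-order array): [33, 27, 46, 22, 32, 37]
Definition: a tree is height-balanced if, at every node, |h(left) - h(right)| <= 1 (empty subtree has height -1).
Bottom-up per-node check:
  node 22: h_left=-1, h_right=-1, diff=0 [OK], height=0
  node 32: h_left=-1, h_right=-1, diff=0 [OK], height=0
  node 27: h_left=0, h_right=0, diff=0 [OK], height=1
  node 37: h_left=-1, h_right=-1, diff=0 [OK], height=0
  node 46: h_left=0, h_right=-1, diff=1 [OK], height=1
  node 33: h_left=1, h_right=1, diff=0 [OK], height=2
All nodes satisfy the balance condition.
Result: Balanced
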